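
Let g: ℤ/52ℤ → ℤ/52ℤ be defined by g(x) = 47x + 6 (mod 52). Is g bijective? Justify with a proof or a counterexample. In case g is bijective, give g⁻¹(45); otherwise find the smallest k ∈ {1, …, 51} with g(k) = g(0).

13

If g(x_1) = g(x_2), then 47x_1 ≡ 47x_2 (mod 52). Because gcd(47, 52) = 1, we may cancel 47 to get x_1 ≡ x_2 (mod 52).
We now compute 47⁻¹ mod 52 explicitly. Euclid's algorithm: 52 = 1·47 + 5, 47 = 9·5 + 2, 5 = 2·2 + 1; back-substituting gives 1 = 31·47 − 28·52, so 47⁻¹ ≡ 31 (mod 52).
For any y ∈ ℤ/52ℤ, x = 31(y − 6) mod 52 satisfies g(x) = 47·31(y − 6) + 6 ≡ y (since 47·31 ≡ 1 mod 52). So every y has a preimage.
So g is bijective.
Since g is bijective, we compute g⁻¹(45): solve 47x + 6 ≡ 45 (mod 52), i.e. 47x ≡ 39 (mod 52).
Multiplying by 47⁻¹ = 31 gives x ≡ 31·39 = 1209 = 23·52 + 13 ≡ 13 (mod 52).
Check: g(13) = 47·13 + 6 = 617 = 11·52 + 45 ≡ 45 (mod 52).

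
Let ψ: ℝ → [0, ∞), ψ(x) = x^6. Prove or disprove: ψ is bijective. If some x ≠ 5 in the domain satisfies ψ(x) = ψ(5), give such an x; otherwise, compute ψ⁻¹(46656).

ψ(5) = 15625 = (−5)^6 = ψ(−5) (since 6 is even), with 5 ≠ −5. So ψ is not injective, hence not bijective.
For the follow-up, such an x exists: taking x = −5 ∈ ℝ gives ψ(−5) = 15625 = ψ(5) with −5 ≠ 5.

-5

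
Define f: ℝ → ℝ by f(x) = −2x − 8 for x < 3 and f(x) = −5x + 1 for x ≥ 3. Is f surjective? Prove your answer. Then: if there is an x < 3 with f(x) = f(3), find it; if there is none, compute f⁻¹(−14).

3

Both pieces are strictly decreasing (slopes −2 and −5), so each is injective on its own interval.
The left piece maps (−∞, 3) onto (−14, ∞); the right piece maps [3, ∞) onto (−∞, −14].
These images together cover ℝ, so f is surjective.
Because the two images are disjoint, no x < 3 has f(x) = f(3), so we compute f⁻¹(−14): −14 lies in (−∞, −14], so solve −5x + 1 = −14: x = (−14 − 1)/(−5) = 3.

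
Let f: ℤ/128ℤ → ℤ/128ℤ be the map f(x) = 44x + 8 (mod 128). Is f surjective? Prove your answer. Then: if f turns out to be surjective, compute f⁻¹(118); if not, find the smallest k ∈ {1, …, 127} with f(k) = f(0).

Since gcd(44, 128) = 4, we have 44x ≡ 0 (mod 4) for all x, so f(x) ≡ 0 (mod 4).
But 1 ≢ 0 (mod 4), so 1 ∈ ℤ/128ℤ has no preimage. So f is not surjective.
Since f is not surjective, we find the least positive k with f(k) = f(0): this means 44k ≡ 0 (mod 128), i.e. 128 ∣ 44k. Since gcd(44, 128) = 4, dividing through by 4 this holds exactly when 32 ∣ 11k, and as gcd(11, 32) = 1, exactly when 32 ∣ k.
The smallest positive such k is 32.

32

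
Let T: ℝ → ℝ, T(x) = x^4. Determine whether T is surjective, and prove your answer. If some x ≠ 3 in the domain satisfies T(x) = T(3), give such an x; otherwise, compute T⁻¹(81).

-3

Since 4 is even, x^4 ≥ 0 for all x ∈ ℝ, so −1 ∈ ℝ has no preimage. Therefore T is not surjective.
For the follow-up, such an x exists: taking x = −3 ∈ ℝ gives T(−3) = 81 = T(3) with −3 ≠ 3.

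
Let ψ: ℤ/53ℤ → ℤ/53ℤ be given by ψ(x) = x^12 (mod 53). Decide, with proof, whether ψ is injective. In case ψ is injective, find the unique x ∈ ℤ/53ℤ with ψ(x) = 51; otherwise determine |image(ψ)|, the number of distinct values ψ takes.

ψ(2): Repeated squaring mod 53: 2^1 ≡ 2, 2^2 ≡ 2² = 4, 2^4 ≡ 4² = 16, 2^8 ≡ 16² = 256 ≡ 44. Since 12 = 8 + 4, 2^12 ≡ 44·16: 44·16 = 704 ≡ 15. So 2^12 ≡ 15 (mod 53).
ψ(7): Repeated squaring mod 53: 7^1 ≡ 7, 7^2 ≡ 7² = 49, 7^4 ≡ 49² = 2401 ≡ 16, 7^8 ≡ 16² = 256 ≡ 44. Since 12 = 8 + 4, 7^12 ≡ 44·16: 44·16 = 704 ≡ 15. So 7^12 ≡ 15 (mod 53).
So ψ(2) = ψ(7) = 15 while 2 ≠ 7, therefore ψ is not injective.
Since ψ is not injective, we determine |image(ψ)|. Computing x^12 mod 53 for each x (by repeated squaring, reducing mod 53 at every step), the values ψ(0), ψ(1), …, ψ(52) are: 0, 1, 15, 10, 13, 47, 44, 15, 36, 47, 16, 24, 24, 49, 13, 46, 10, 28, 16, 49, 28, 44, 42, 1, 42, 36, 46, 46, 36, 42, 1, 42, 44, 28, 49, 16, 28, 10, 46, 13, 49, 24, 24, 16, 47, 36, 15, 44, 47, 13, 10, 15, 1.
The distinct values are {0, 1, 10, 13, 15, 16, 24, 28, 36, 42, 44, 46, 47, 49}; there are 14 of them.

14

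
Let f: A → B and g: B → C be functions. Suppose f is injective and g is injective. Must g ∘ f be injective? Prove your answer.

injective

Suppose (g ∘ f)(x_1) = (g ∘ f)(x_2), i.e. g(f(x_1)) = g(f(x_2)).
Since g is injective, f(x_1) = f(x_2). Since f is injective, x_1 = x_2. Hence g ∘ f is injective.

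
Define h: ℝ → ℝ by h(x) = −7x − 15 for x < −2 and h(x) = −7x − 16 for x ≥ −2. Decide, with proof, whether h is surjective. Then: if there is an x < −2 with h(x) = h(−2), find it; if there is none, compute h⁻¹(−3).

-13/7

Both pieces are strictly decreasing (slopes −7 and −7), so each is injective on its own interval.
The left piece maps (−∞, −2) onto (−1, ∞); the right piece maps [−2, ∞) onto (−∞, −2].
The union (−1, ∞) ∪ (−∞, −2] omits the interval between −1 and −2; in particular −1 has no preimage. So h is not surjective.
Because the two images are disjoint, no x < −2 has h(x) = h(−2), so we compute h⁻¹(−3): −3 lies in (−∞, −2], so solve −7x − 16 = −3: x = (−3 + 16)/(−7) = −13/7.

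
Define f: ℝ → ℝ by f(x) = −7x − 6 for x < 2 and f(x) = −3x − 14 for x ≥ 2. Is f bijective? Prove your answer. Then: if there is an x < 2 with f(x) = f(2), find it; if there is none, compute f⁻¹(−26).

4

Both pieces are strictly decreasing (slopes −7 and −3), so each is injective on its own interval.
The left piece maps (−∞, 2) onto (−20, ∞); the right piece maps [2, ∞) onto (−∞, −20].
Since −20 = −20, the images partition ℝ: f is injective and surjective, hence bijective.
Because the two images are disjoint, no x < 2 has f(x) = f(2), so we compute f⁻¹(−26): −26 lies in (−∞, −20], so solve −3x − 14 = −26: x = (−26 + 14)/(−3) = 4.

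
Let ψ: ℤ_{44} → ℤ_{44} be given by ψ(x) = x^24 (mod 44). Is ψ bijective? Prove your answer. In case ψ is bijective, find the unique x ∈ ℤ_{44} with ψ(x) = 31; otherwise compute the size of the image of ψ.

ψ(10): Repeated squaring mod 44: 10^1 ≡ 10, 10^2 ≡ 10² = 100 ≡ 12, 10^4 ≡ 12² = 144 ≡ 12, 10^8 ≡ 12² = 144 ≡ 12, 10^16 ≡ 12² = 144 ≡ 12. Since 24 = 16 + 8, 10^24 ≡ 12·12: 12·12 = 144 ≡ 12. So 10^24 ≡ 12 (mod 44).
ψ(12): Repeated squaring mod 44: 12^1 ≡ 12, 12^2 ≡ 12² = 144 ≡ 12, 12^4 ≡ 12² = 144 ≡ 12, 12^8 ≡ 12² = 144 ≡ 12, 12^16 ≡ 12² = 144 ≡ 12. Since 24 = 16 + 8, 12^24 ≡ 12·12: 12·12 = 144 ≡ 12. So 12^24 ≡ 12 (mod 44).
So ψ(10) = ψ(12) = 12 while 10 ≠ 12, thus ψ is not injective, hence not bijective.
Since ψ is not bijective, we determine |image(ψ)|. Computing x^24 mod 44 for each x (by repeated squaring, reducing mod 44 at every step), the values ψ(0), ψ(1), …, ψ(43) are: 0, 1, 16, 37, 36, 9, 20, 25, 4, 5, 12, 33, 12, 5, 4, 25, 20, 9, 36, 37, 16, 1, 0, 1, 16, 37, 36, 9, 20, 25, 4, 5, 12, 33, 12, 5, 4, 25, 20, 9, 36, 37, 16, 1.
The distinct values are {0, 1, 4, 5, 9, 12, 16, 20, 25, 33, 36, 37}; there are 12 of them.

12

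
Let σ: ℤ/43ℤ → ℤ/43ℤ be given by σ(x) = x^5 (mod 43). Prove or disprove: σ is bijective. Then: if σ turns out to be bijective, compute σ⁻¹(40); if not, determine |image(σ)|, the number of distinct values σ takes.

17

Since 43 is prime, the nonzero elements of ℤ/43ℤ form a cyclic group of order 42.
As gcd(5, 42) = 1, raising to the 5th power is a bijection on this group: if x_1^5 ≡ x_2^5 then (x_1x_2^{−1})^5 = 1, and the only element of order dividing gcd(5, 42) = 1 is 1, so x_1 = x_2.
With σ(0) = 0 this makes σ injective on all of ℤ/43ℤ, hence bijective (finite equal-size domain and codomain). In particular σ is bijective.
Since σ is bijective, we find the preimage of 40. The inverse of x ↦ x^5 on (ℤ/43ℤ)^× is x ↦ x^17, because 5·17 = 85 = 2·42 + 1 ≡ 1 (mod 42) and x^{42} = 1 for x ≠ 0 (Fermat). So σ⁻¹(40) = 40^17 mod 43.
Repeated squaring mod 43: 40^1 ≡ 40, 40^2 ≡ 40² = 1600 ≡ 9, 40^4 ≡ 9² = 81 ≡ 38, 40^8 ≡ 38² = 1444 ≡ 25, 40^16 ≡ 25² = 625 ≡ 23. Since 17 = 16 + 1, 40^17 ≡ 23·40: 23·40 = 920 ≡ 17. So 40^17 ≡ 17 (mod 43).
Hence σ⁻¹(40) = 17.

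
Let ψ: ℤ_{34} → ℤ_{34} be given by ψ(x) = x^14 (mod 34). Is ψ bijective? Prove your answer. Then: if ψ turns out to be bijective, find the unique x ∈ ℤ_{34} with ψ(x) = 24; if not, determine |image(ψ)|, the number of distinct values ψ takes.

18

ψ(16): Repeated squaring mod 34: 16^1 ≡ 16, 16^2 ≡ 16² = 256 ≡ 18, 16^4 ≡ 18² = 324 ≡ 18, 16^8 ≡ 18² = 324 ≡ 18. Since 14 = 8 + 4 + 2, 16^14 ≡ 18·18·18: 18·18 = 324 ≡ 18, then 18·18 = 324 ≡ 18. So 16^14 ≡ 18 (mod 34).
ψ(18): Repeated squaring mod 34: 18^1 ≡ 18, 18^2 ≡ 18² = 324 ≡ 18, 18^4 ≡ 18² = 324 ≡ 18, 18^8 ≡ 18² = 324 ≡ 18. Since 14 = 8 + 4 + 2, 18^14 ≡ 18·18·18: 18·18 = 324 ≡ 18, then 18·18 = 324 ≡ 18. So 18^14 ≡ 18 (mod 34).
So ψ(16) = ψ(18) = 18 while 16 ≠ 18, thus ψ is not injective, hence not bijective.
Since ψ is not bijective, we determine |image(ψ)|. Computing x^14 mod 34 for each x (by repeated squaring, reducing mod 34 at every step), the values ψ(0), ψ(1), …, ψ(33) are: 0, 1, 30, 19, 16, 15, 26, 25, 4, 21, 8, 9, 32, 33, 2, 13, 18, 17, 18, 13, 2, 33, 32, 9, 8, 21, 4, 25, 26, 15, 16, 19, 30, 1.
The distinct values are {0, 1, 2, 4, 8, 9, 13, 15, 16, 17, 18, 19, 21, 25, 26, 30, 32, 33}; there are 18 of them.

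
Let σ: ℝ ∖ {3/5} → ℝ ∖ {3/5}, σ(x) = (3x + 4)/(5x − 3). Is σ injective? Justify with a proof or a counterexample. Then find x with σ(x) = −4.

8/23

Suppose σ(s) = σ(t). Cross-multiplying: (3s + 4)(5t − 3) = (3t + 4)(5s − 3).
Expanding both sides and cancelling the symmetric terms leaves −29·(s − t) = 0. Since −29 ≠ 0, s = t. Hence σ is injective.
Solving σ(x) = −4: cross-multiplying gives 3x + 4 = −4(5x − 3), which rearranges to 23x = 8, so x = 8/23.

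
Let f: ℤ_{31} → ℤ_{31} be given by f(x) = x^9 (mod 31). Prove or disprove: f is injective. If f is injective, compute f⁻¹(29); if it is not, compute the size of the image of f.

f(1) = 1^9 = 1.
f(5): Repeated squaring mod 31: 5^1 ≡ 5, 5^2 ≡ 5² = 25, 5^4 ≡ 25² = 625 ≡ 5, 5^8 ≡ 5² = 25. Since 9 = 8 + 1, 5^9 ≡ 25·5: 25·5 = 125 ≡ 1. So 5^9 ≡ 1 (mod 31).
So f(1) = f(5) = 1 while 1 ≠ 5, thus f is not injective.
Since f is not injective, we determine |image(f)|. Computing x^9 mod 31 for each x (by repeated squaring, reducing mod 31 at every step), the values f(0), f(1), …, f(30) are: 0, 1, 16, 29, 8, 1, 30, 8, 4, 4, 16, 23, 15, 29, 4, 29, 2, 27, 2, 16, 8, 15, 27, 27, 23, 1, 30, 23, 2, 15, 30.
The distinct values are {0, 1, 2, 4, 8, 15, 16, 23, 27, 29, 30}; there are 11 of them.

11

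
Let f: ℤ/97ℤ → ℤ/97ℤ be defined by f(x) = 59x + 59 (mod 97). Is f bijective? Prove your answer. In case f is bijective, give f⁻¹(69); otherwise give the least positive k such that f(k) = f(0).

Recall that injectivity means: for all x_1, x_2 in the domain, f(x_1) = f(x_2) implies x_1 = x_2.
Suppose f(x_1) = f(x_2) in ℤ/97ℤ. Then 59x_1 + 59 ≡ 59x_2 + 59 (mod 97), therefore 59(x_1 − x_2) ≡ 0 (mod 97).
Since gcd(59, 97) = 1, 59 is invertible modulo 97, therefore x_1 − x_2 ≡ 0 (mod 97), i.e. x_1 = x_2.
We now compute 59⁻¹ mod 97 explicitly. Euclid's algorithm: 97 = 1·59 + 38, 59 = 1·38 + 21, 38 = 1·21 + 17, 21 = 1·17 + 4, 17 = 4·4 + 1; back-substituting gives 1 = 74·59 − 45·97, so 59⁻¹ ≡ 74 (mod 97).
Then y ↦ 74(y − 59) is a two-sided inverse to f, so every y ∈ ℤ/97ℤ has a preimage.
Therefore f is bijective.
Since f is bijective, we find f⁻¹(69): we need 59x ≡ 69 − 59 ≡ 10 (mod 97). Using 59⁻¹ = 74: x ≡ 74·10 = 740 = 7·97 + 61, so x = 61.
Check: f(61) = 59·61 + 59 = 3658 = 37·97 + 69 ≡ 69 (mod 97).

61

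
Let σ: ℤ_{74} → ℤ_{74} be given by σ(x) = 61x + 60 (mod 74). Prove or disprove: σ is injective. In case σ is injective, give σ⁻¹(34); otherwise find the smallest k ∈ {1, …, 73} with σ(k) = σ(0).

2

Recall: σ is injective if σ(u) = σ(v) implies u = v.
If σ(u) = σ(v), then 61u ≡ 61v (mod 74). Because gcd(61, 74) = 1, we may cancel 61 to get u ≡ v (mod 74).
Therefore σ is injective.
We now compute 61⁻¹ mod 74 explicitly. Euclid's algorithm: 74 = 1·61 + 13, 61 = 4·13 + 9, 13 = 1·9 + 4, 9 = 2·4 + 1; back-substituting gives 1 = 17·61 − 14·74, so 61⁻¹ ≡ 17 (mod 74).
Since σ is injective, we find σ⁻¹(34): we need 61x ≡ 34 − 60 ≡ 48 (mod 74). Using 61⁻¹ = 17: x ≡ 17·48 = 816 = 11·74 + 2, so x = 2.
Check: σ(2) = 61·2 + 60 = 182 = 2·74 + 34 ≡ 34 (mod 74).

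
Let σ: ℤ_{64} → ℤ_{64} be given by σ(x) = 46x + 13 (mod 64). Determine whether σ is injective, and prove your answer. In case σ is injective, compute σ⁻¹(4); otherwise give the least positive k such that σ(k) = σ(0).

32

We have gcd(46, 64) = 2 > 1. Taking a = 0 and b = 32: σ(0) = 13 and σ(32) = 46·32 + 13 = 1485 ≡ 13 (mod 64).
So σ(0) = σ(32) while 0 ≠ 32, thus σ is not injective.
Since σ is not injective, we find the least positive k with σ(k) = σ(0): this means 46k ≡ 0 (mod 64), i.e. 64 ∣ 46k. Since gcd(46, 64) = 2, dividing through by 2 this holds exactly when 32 ∣ 23k, and as gcd(23, 32) = 1, exactly when 32 ∣ k.
The smallest positive such k is 32.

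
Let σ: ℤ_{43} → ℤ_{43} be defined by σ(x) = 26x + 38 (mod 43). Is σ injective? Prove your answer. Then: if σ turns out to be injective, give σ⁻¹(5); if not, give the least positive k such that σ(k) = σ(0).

7

Recall that injectivity means: for all x_1, x_2 in the domain, σ(x_1) = σ(x_2) implies x_1 = x_2.
If σ(x_1) = σ(x_2), then 26x_1 ≡ 26x_2 (mod 43). Because gcd(26, 43) = 1, we may cancel 26 to get x_1 ≡ x_2 (mod 43).
Therefore σ is injective.
We now compute 26⁻¹ mod 43 explicitly. Euclid's algorithm: 43 = 1·26 + 17, 26 = 1·17 + 9, 17 = 1·9 + 8, 9 = 1·8 + 1; back-substituting gives 1 = 5·26 − 3·43, so 26⁻¹ ≡ 5 (mod 43).
Since σ is injective, we compute σ⁻¹(5): solve 26x + 38 ≡ 5 (mod 43), i.e. 26x ≡ 10 (mod 43).
Multiplying by 26⁻¹ = 5 gives x ≡ 5·10 = 50 = 1·43 + 7 ≡ 7 (mod 43).
Check: σ(7) = 26·7 + 38 = 220 = 5·43 + 5 ≡ 5 (mod 43).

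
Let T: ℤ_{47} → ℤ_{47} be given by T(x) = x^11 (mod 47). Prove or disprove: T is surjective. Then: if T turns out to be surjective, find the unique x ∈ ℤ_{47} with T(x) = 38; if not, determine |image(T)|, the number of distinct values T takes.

29

Since 47 is prime, the nonzero elements of ℤ_{47} form a cyclic group of order 46.
As gcd(11, 46) = 1, raising to the 11th power is a bijection on this group: if a^11 ≡ b^11 then (ab^{−1})^11 = 1, and the only element of order dividing gcd(11, 46) = 1 is 1, so a = b.
With T(0) = 0 this makes T injective on all of ℤ_{47}, hence bijective (finite equal-size domain and codomain). In particular T is surjective.
Since T is surjective, we find the preimage of 38. The inverse of x ↦ x^11 on (ℤ_{47})^× is x ↦ x^21, because 11·21 = 231 = 5·46 + 1 ≡ 1 (mod 46) and x^{46} = 1 for x ≠ 0 (Fermat). So T⁻¹(38) = 38^21 mod 47.
Repeated squaring mod 47: 38^1 ≡ 38, 38^2 ≡ 38² = 1444 ≡ 34, 38^4 ≡ 34² = 1156 ≡ 28, 38^8 ≡ 28² = 784 ≡ 32, 38^16 ≡ 32² = 1024 ≡ 37. Since 21 = 16 + 4 + 1, 38^21 ≡ 37·28·38: 37·28 = 1036 ≡ 2, then 2·38 = 76 ≡ 29. So 38^21 ≡ 29 (mod 47).
Hence T⁻¹(38) = 29.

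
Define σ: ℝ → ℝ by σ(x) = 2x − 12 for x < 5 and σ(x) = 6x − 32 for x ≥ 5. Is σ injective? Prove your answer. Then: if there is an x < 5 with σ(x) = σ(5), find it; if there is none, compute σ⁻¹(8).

20/3

Both pieces are strictly increasing (slopes 2 and 6), so each is injective on its own interval.
The left piece maps (−∞, 5) onto (−∞, −2); the right piece maps [5, ∞) onto [−2, ∞).
These images are disjoint, so no value is attained by both pieces. Therefore σ is injective.
Because the two images are disjoint, no x < 5 has σ(x) = σ(5), so we compute σ⁻¹(8): 8 lies in [−2, ∞), so solve 6x − 32 = 8: x = (8 + 32)/6 = 20/3.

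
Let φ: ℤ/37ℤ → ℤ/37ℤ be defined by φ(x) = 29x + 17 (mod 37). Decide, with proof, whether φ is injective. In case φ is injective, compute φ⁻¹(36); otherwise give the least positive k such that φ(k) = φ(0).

30

Recall: φ is injective if φ(s) = φ(t) implies s = t.
Suppose φ(s) = φ(t) in ℤ/37ℤ. Then 29s + 17 ≡ 29t + 17 (mod 37), thus 29(s − t) ≡ 0 (mod 37).
Since gcd(29, 37) = 1, 29 is invertible modulo 37, therefore s − t ≡ 0 (mod 37), i.e. s = t.
Therefore φ is injective.
We now compute 29⁻¹ mod 37 explicitly. Euclid's algorithm: 37 = 1·29 + 8, 29 = 3·8 + 5, 8 = 1·5 + 3, 5 = 1·3 + 2, 3 = 1·2 + 1; back-substituting gives 1 = 23·29 − 18·37, so 29⁻¹ ≡ 23 (mod 37).
Since φ is injective, we compute φ⁻¹(36): solve 29x + 17 ≡ 36 (mod 37), i.e. 29x ≡ 19 (mod 37).
Multiplying by 29⁻¹ = 23 gives x ≡ 23·19 = 437 = 11·37 + 30 ≡ 30 (mod 37).
Check: φ(30) = 29·30 + 17 = 887 = 23·37 + 36 ≡ 36 (mod 37).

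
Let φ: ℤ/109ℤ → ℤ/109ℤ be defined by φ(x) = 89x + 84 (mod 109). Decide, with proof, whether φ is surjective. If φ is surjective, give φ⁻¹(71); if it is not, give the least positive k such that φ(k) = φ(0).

17

Recall that φ is surjective if every y in the codomain equals φ(x) for some x in the domain.
Since gcd(89, 109) = 1, 89 is invertible modulo 109. Euclid's algorithm: 109 = 1·89 + 20, 89 = 4·20 + 9, 20 = 2·9 + 2, 9 = 4·2 + 1; back-substituting gives 1 = 49·89 − 40·109, so 89⁻¹ ≡ 49 (mod 109).
Then y ↦ 49(y − 84) is a two-sided inverse to φ, so every y ∈ ℤ/109ℤ has a preimage.
So φ is surjective.
Since φ is surjective, we find φ⁻¹(71): we need 89x ≡ 71 − 84 ≡ 96 (mod 109). Using 89⁻¹ = 49: x ≡ 49·96 = 4704 = 43·109 + 17, so x = 17.
Check: φ(17) = 89·17 + 84 = 1597 = 14·109 + 71 ≡ 71 (mod 109).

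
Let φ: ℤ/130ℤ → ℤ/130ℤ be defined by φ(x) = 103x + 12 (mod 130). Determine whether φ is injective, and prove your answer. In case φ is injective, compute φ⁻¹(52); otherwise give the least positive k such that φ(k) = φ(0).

90

If φ(a) = φ(b), then 103a ≡ 103b (mod 130). Because gcd(103, 130) = 1, we may cancel 103 to get a ≡ b (mod 130).
Hence φ is injective.
We now compute 103⁻¹ mod 130 explicitly. Euclid's algorithm: 130 = 1·103 + 27, 103 = 3·27 + 22, 27 = 1·22 + 5, 22 = 4·5 + 2, 5 = 2·2 + 1; back-substituting gives 1 = 77·103 − 61·130, so 103⁻¹ ≡ 77 (mod 130).
Since φ is injective, we compute φ⁻¹(52): solve 103x + 12 ≡ 52 (mod 130), i.e. 103x ≡ 40 (mod 130).
Multiplying by 103⁻¹ = 77 gives x ≡ 77·40 = 3080 = 23·130 + 90 ≡ 90 (mod 130).
Check: φ(90) = 103·90 + 12 = 9282 = 71·130 + 52 ≡ 52 (mod 130).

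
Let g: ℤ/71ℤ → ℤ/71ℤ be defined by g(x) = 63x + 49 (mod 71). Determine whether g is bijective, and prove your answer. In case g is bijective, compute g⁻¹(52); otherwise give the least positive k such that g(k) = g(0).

44

Recall: injectivity means: for all s, t in the domain, g(s) = g(t) implies s = t.
Suppose g(s) = g(t) in ℤ/71ℤ. Then 63s + 49 ≡ 63t + 49 (mod 71), thus 63(s − t) ≡ 0 (mod 71).
Since gcd(63, 71) = 1, 63 is invertible modulo 71, thus s − t ≡ 0 (mod 71), i.e. s = t.
We now compute 63⁻¹ mod 71 explicitly. Euclid's algorithm: 71 = 1·63 + 8, 63 = 7·8 + 7, 8 = 1·7 + 1; back-substituting gives 1 = 62·63 − 55·71, so 63⁻¹ ≡ 62 (mod 71).
Then y ↦ 62(y − 49) is a two-sided inverse to g, so every y ∈ ℤ/71ℤ has a preimage.
Hence g is bijective.
Since g is bijective, we find g⁻¹(52): we need 63x ≡ 52 − 49 ≡ 3 (mod 71). Using 63⁻¹ = 62: x ≡ 62·3 = 186 = 2·71 + 44, so x = 44.
Check: g(44) = 63·44 + 49 = 2821 = 39·71 + 52 ≡ 52 (mod 71).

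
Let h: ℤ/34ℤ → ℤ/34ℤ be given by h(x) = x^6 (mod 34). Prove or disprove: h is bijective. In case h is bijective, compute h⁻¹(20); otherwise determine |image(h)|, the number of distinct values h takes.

h(16): Repeated squaring mod 34: 16^1 ≡ 16, 16^2 ≡ 16² = 256 ≡ 18, 16^4 ≡ 18² = 324 ≡ 18. Since 6 = 4 + 2, 16^6 ≡ 18·18: 18·18 = 324 ≡ 18. So 16^6 ≡ 18 (mod 34).
h(18): Repeated squaring mod 34: 18^1 ≡ 18, 18^2 ≡ 18² = 324 ≡ 18, 18^4 ≡ 18² = 324 ≡ 18. Since 6 = 4 + 2, 18^6 ≡ 18·18: 18·18 = 324 ≡ 18. So 18^6 ≡ 18 (mod 34).
So h(16) = h(18) = 18 while 16 ≠ 18, hence h is not injective, hence not bijective.
Since h is not bijective, we determine |image(h)|. Computing x^6 mod 34 for each x (by repeated squaring, reducing mod 34 at every step), the values h(0), h(1), …, h(33) are: 0, 1, 30, 15, 16, 19, 8, 9, 4, 21, 26, 25, 2, 33, 32, 13, 18, 17, 18, 13, 32, 33, 2, 25, 26, 21, 4, 9, 8, 19, 16, 15, 30, 1.
The distinct values are {0, 1, 2, 4, 8, 9, 13, 15, 16, 17, 18, 19, 21, 25, 26, 30, 32, 33}; there are 18 of them.

18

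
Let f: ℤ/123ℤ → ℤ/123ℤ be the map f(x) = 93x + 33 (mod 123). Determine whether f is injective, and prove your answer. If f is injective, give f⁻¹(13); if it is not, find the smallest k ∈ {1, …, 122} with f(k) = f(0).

41

By definition, injectivity means: for all x_1, x_2 in the domain, f(x_1) = f(x_2) implies x_1 = x_2.
We have gcd(93, 123) = 3 > 1. Taking x_1 = 0 and x_2 = 41: f(0) = 33 and f(41) = 93·41 + 33 = 3846 ≡ 33 (mod 123).
So f(0) = f(41) while 0 ≠ 41, therefore f is not injective.
Since f is not injective, we find the least positive k with f(k) = f(0): this means 93k ≡ 0 (mod 123), i.e. 123 ∣ 93k. Since gcd(93, 123) = 3, dividing through by 3 this holds exactly when 41 ∣ 31k, and as gcd(31, 41) = 1, exactly when 41 ∣ k.
The smallest positive such k is 41.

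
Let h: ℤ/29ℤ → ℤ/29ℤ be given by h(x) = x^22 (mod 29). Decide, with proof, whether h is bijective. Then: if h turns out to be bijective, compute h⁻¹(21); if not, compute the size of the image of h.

h(14): Repeated squaring mod 29: 14^1 ≡ 14, 14^2 ≡ 14² = 196 ≡ 22, 14^4 ≡ 22² = 484 ≡ 20, 14^8 ≡ 20² = 400 ≡ 23, 14^16 ≡ 23² = 529 ≡ 7. Since 22 = 16 + 4 + 2, 14^22 ≡ 7·20·22: 7·20 = 140 ≡ 24, then 24·22 = 528 ≡ 6. So 14^22 ≡ 6 (mod 29).
h(15): Repeated squaring mod 29: 15^1 ≡ 15, 15^2 ≡ 15² = 225 ≡ 22, 15^4 ≡ 22² = 484 ≡ 20, 15^8 ≡ 20² = 400 ≡ 23, 15^16 ≡ 23² = 529 ≡ 7. Since 22 = 16 + 4 + 2, 15^22 ≡ 7·20·22: 7·20 = 140 ≡ 24, then 24·22 = 528 ≡ 6. So 15^22 ≡ 6 (mod 29).
So h(14) = h(15) = 6 while 14 ≠ 15, thus h is not injective, hence not bijective.
Since h is not bijective, we determine |image(h)|. Computing x^22 mod 29 for each x (by repeated squaring, reducing mod 29 at every step), the values h(0), h(1), …, h(28) are: 0, 1, 5, 22, 25, 24, 23, 7, 9, 20, 4, 13, 28, 16, 6, 6, 16, 28, 13, 4, 20, 9, 7, 23, 24, 25, 22, 5, 1.
The distinct values are {0, 1, 4, 5, 6, 7, 9, 13, 16, 20, 22, 23, 24, 25, 28}; there are 15 of them.

15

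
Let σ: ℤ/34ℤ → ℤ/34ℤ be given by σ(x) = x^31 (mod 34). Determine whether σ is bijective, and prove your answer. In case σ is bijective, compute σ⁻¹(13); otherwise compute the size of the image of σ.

Computing x^31 mod 34 for each x (by repeated squaring, reducing mod 34 at every step), the values σ(0), σ(1), …, σ(33) are: 0, 1, 26, 23, 30, 7, 20, 5, 32, 19, 12, 31, 10, 21, 28, 25, 16, 17, 18, 9, 6, 13, 24, 3, 22, 15, 2, 29, 14, 27, 4, 11, 8, 33.
Every element of ℤ/34ℤ appears exactly once in this list, so σ is a bijection, and in particular bijective.
Since σ is bijective, we read off the preimage of 13 from the same table: σ(21) = 13, so σ⁻¹(13) = 21.

21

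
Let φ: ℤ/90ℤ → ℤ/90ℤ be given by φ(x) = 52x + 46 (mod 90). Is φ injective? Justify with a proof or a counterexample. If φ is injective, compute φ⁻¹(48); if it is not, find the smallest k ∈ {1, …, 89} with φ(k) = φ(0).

Recall that φ is injective when φ(s) = φ(t) forces s = t.
We have gcd(52, 90) = 2 > 1. Taking s = 0 and t = 45: φ(0) = 46 and φ(45) = 52·45 + 46 = 2386 ≡ 46 (mod 90).
So φ(0) = φ(45) while 0 ≠ 45, therefore φ is not injective.
Since φ is not injective, we find the least positive k with φ(k) = φ(0): this means 52k ≡ 0 (mod 90), i.e. 90 ∣ 52k. Since gcd(52, 90) = 2, dividing through by 2 this holds exactly when 45 ∣ 26k, and as gcd(26, 45) = 1, exactly when 45 ∣ k.
The smallest positive such k is 45.

45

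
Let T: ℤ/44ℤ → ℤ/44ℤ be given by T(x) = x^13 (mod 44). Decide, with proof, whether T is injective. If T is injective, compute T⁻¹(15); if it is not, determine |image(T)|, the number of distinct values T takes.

T(0) = 0^13 = 0.
T(22): Repeated squaring mod 44: 22^1 ≡ 22, 22^2 ≡ 22² = 484 ≡ 0, 22^4 ≡ 0² = 0, 22^8 ≡ 0² = 0. Since 13 = 8 + 4 + 1, 22^13 ≡ 0·0·22: 0·0 = 0, then 0·22 = 0. So 22^13 ≡ 0 (mod 44).
So T(0) = T(22) = 0 while 0 ≠ 22, hence T is not injective.
Since T is not injective, we determine |image(T)|. Computing x^13 mod 44 for each x (by repeated squaring, reducing mod 44 at every step), the values T(0), T(1), …, T(43) are: 0, 1, 8, 27, 20, 37, 40, 35, 28, 25, 32, 11, 12, 41, 16, 31, 4, 29, 24, 39, 36, 21, 0, 23, 8, 5, 20, 15, 40, 13, 28, 3, 32, 33, 12, 19, 16, 9, 4, 7, 24, 17, 36, 43.
The distinct values are {0, 1, 3, 4, 5, 7, 8, 9, 11, 12, 13, 15, 16, 17, 19, 20, 21, 23, 24, 25, 27, 28, 29, 31, 32, 33, 35, 36, 37, 39, 40, 41, 43}; there are 33 of them.

33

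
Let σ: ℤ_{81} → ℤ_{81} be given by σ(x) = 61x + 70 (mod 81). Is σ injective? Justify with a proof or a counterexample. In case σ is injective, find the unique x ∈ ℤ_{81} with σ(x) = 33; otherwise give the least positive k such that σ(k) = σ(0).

14

Suppose σ(s) = σ(t) in ℤ_{81}. Then 61s + 70 ≡ 61t + 70 (mod 81), hence 61(s − t) ≡ 0 (mod 81).
Since gcd(61, 81) = 1, 61 is invertible modulo 81, so s − t ≡ 0 (mod 81), i.e. s = t.
Hence σ is injective.
We now compute 61⁻¹ mod 81 explicitly. Euclid's algorithm: 81 = 1·61 + 20, 61 = 3·20 + 1; back-substituting gives 1 = 4·61 − 3·81, so 61⁻¹ ≡ 4 (mod 81).
Since σ is injective, we find σ⁻¹(33): we need 61x ≡ 33 − 70 ≡ 44 (mod 81). Using 61⁻¹ = 4: x ≡ 4·44 = 176 = 2·81 + 14, so x = 14.
Check: σ(14) = 61·14 + 70 = 924 = 11·81 + 33 ≡ 33 (mod 81).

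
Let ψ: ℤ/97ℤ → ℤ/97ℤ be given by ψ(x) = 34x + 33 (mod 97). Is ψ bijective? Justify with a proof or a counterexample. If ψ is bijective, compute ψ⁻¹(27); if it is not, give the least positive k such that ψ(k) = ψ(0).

If ψ(x_1) = ψ(x_2), then 34x_1 ≡ 34x_2 (mod 97). Because gcd(34, 97) = 1, we may cancel 34 to get x_1 ≡ x_2 (mod 97).
We now compute 34⁻¹ mod 97 explicitly. Euclid's algorithm: 97 = 2·34 + 29, 34 = 1·29 + 5, 29 = 5·5 + 4, 5 = 1·4 + 1; back-substituting gives 1 = 20·34 − 7·97, so 34⁻¹ ≡ 20 (mod 97).
Then y ↦ 20(y − 33) is a two-sided inverse to ψ, so every y ∈ ℤ/97ℤ has a preimage.
Hence ψ is bijective.
Since ψ is bijective, we compute ψ⁻¹(27): solve 34x + 33 ≡ 27 (mod 97), i.e. 34x ≡ 91 (mod 97).
Multiplying by 34⁻¹ = 20 gives x ≡ 20·91 = 1820 = 18·97 + 74 ≡ 74 (mod 97).
Check: ψ(74) = 34·74 + 33 = 2549 = 26·97 + 27 ≡ 27 (mod 97).

74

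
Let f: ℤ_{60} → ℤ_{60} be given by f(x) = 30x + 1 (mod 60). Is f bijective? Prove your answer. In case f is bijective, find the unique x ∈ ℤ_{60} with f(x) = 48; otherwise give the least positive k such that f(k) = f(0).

2

We have gcd(30, 60) = 30 > 1. Taking x_1 = 0 and x_2 = 2: f(0) = 1 and f(2) = 30·2 + 1 = 61 ≡ 1 (mod 60).
So f(0) = f(2) while 0 ≠ 2, hence f is not injective, hence not bijective.
Since f is not bijective, we find the least positive k with f(k) = f(0): this means 30k ≡ 0 (mod 60), i.e. 60 ∣ 30k. Since gcd(30, 60) = 30, dividing through by 30 this holds exactly when 2 ∣ k.
The smallest positive such k is 2.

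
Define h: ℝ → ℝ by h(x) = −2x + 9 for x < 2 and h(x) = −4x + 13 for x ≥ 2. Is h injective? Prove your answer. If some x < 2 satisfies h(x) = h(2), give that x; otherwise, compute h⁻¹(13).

Both pieces are strictly decreasing (slopes −2 and −4), so each is injective on its own interval.
The left piece maps (−∞, 2) onto (5, ∞); the right piece maps [2, ∞) onto (−∞, 5].
These images are disjoint, so no value is attained by both pieces. Hence h is injective.
Because the two images are disjoint, no x < 2 has h(x) = h(2), so we compute h⁻¹(13): 13 lies in (5, ∞), so solve −2x + 9 = 13: x = (13 − 9)/(−2) = −2.

-2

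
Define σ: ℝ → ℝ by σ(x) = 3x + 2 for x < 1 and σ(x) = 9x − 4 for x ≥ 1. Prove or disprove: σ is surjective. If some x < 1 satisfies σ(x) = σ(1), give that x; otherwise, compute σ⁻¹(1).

Both pieces are strictly increasing (slopes 3 and 9), so each is injective on its own interval.
The left piece maps (−∞, 1) onto (−∞, 5); the right piece maps [1, ∞) onto [5, ∞).
These images together cover ℝ, so σ is surjective.
Because the two images are disjoint, no x < 1 has σ(x) = σ(1), so we compute σ⁻¹(1): 1 lies in (−∞, 5), so solve 3x + 2 = 1: x = (1 − 2)/3 = −1/3.

-1/3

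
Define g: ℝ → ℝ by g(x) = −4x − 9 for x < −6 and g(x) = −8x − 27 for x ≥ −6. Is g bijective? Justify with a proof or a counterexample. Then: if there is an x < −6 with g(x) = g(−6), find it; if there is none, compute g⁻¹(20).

-15/2

Both pieces are strictly decreasing (slopes −4 and −8), so each is injective on its own interval.
The left piece maps (−∞, −6) onto (15, ∞); the right piece maps [−6, ∞) onto (−∞, 21].
These images overlap. In particular g(−6) = 21 (right piece), and solving −4x − 9 = 21 on the left piece gives x = −15/2 < −6.
So g(−15/2) = g(−6) with −15/2 ≠ −6, and g is not injective, hence not bijective. This x = −15/2 is the requested value below −6.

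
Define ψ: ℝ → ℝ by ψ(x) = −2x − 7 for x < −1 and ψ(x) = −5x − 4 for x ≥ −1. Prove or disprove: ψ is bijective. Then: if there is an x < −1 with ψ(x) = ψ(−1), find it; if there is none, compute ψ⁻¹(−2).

-4

Both pieces are strictly decreasing (slopes −2 and −5), so each is injective on its own interval.
The left piece maps (−∞, −1) onto (−5, ∞); the right piece maps [−1, ∞) onto (−∞, 1].
These images overlap. In particular ψ(−1) = 1 (right piece), and solving −2x − 7 = 1 on the left piece gives x = −4 < −1.
So ψ(−4) = ψ(−1) with −4 ≠ −1, and ψ is not injective, hence not bijective. This x = −4 is the requested value below −1.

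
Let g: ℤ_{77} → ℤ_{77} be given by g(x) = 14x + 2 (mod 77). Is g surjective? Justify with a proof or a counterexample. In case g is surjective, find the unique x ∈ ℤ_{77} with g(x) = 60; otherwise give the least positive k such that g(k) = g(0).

11

Since gcd(14, 77) = 7, we have 14x ≡ 0 (mod 7) for all x, so g(x) ≡ 2 (mod 7).
But 0 ≢ 2 (mod 7), so 0 ∈ ℤ_{77} has no preimage. Hence g is not surjective.
Since g is not surjective, we find the least positive k with g(k) = g(0): this means 14k ≡ 0 (mod 77), i.e. 77 ∣ 14k. Since gcd(14, 77) = 7, dividing through by 7 this holds exactly when 11 ∣ 2k, and as gcd(2, 11) = 1, exactly when 11 ∣ k.
The smallest positive such k is 11.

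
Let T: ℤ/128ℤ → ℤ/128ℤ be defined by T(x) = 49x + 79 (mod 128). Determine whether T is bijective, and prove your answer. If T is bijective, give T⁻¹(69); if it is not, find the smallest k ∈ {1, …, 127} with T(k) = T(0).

86

If T(a) = T(b), then 49a ≡ 49b (mod 128). Because gcd(49, 128) = 1, we may cancel 49 to get a ≡ b (mod 128).
We now compute 49⁻¹ mod 128 explicitly. Euclid's algorithm: 128 = 2·49 + 30, 49 = 1·30 + 19, 30 = 1·19 + 11, 19 = 1·11 + 8, 11 = 1·8 + 3, 8 = 2·3 + 2, 3 = 1·2 + 1; back-substituting gives 1 = 81·49 − 31·128, so 49⁻¹ ≡ 81 (mod 128).
For any y ∈ ℤ/128ℤ, x = 81(y − 79) mod 128 satisfies T(x) = 49·81(y − 79) + 79 ≡ y (since 49·81 ≡ 1 mod 128). So every y has a preimage.
So T is bijective.
Since T is bijective, we compute T⁻¹(69): solve 49x + 79 ≡ 69 (mod 128), i.e. 49x ≡ 118 (mod 128).
Multiplying by 49⁻¹ = 81 gives x ≡ 81·118 = 9558 = 74·128 + 86 ≡ 86 (mod 128).
Check: T(86) = 49·86 + 79 = 4293 = 33·128 + 69 ≡ 69 (mod 128).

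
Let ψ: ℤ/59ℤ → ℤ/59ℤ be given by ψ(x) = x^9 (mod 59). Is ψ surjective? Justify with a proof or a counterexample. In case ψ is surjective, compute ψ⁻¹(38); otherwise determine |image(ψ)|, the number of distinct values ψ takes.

Since 59 is prime, the nonzero elements of ℤ/59ℤ form a cyclic group of order 58.
As gcd(9, 58) = 1, raising to the 9th power is a bijection on this group: if a^9 ≡ b^9 then (ab^{−1})^9 = 1, and the only element of order dividing gcd(9, 58) = 1 is 1, so a = b.
With ψ(0) = 0 this makes ψ injective on all of ℤ/59ℤ, hence bijective (finite equal-size domain and codomain). In particular ψ is surjective.
Since ψ is surjective, we find the preimage of 38. The inverse of x ↦ x^9 on (ℤ/59ℤ)^× is x ↦ x^13, because 9·13 = 117 = 2·58 + 1 ≡ 1 (mod 58) and x^{58} = 1 for x ≠ 0 (Fermat). So ψ⁻¹(38) = 38^13 mod 59.
Repeated squaring mod 59: 38^1 ≡ 38, 38^2 ≡ 38² = 1444 ≡ 28, 38^4 ≡ 28² = 784 ≡ 17, 38^8 ≡ 17² = 289 ≡ 53. Since 13 = 8 + 4 + 1, 38^13 ≡ 53·17·38: 53·17 = 901 ≡ 16, then 16·38 = 608 ≡ 18. So 38^13 ≡ 18 (mod 59).
Hence ψ⁻¹(38) = 18.

18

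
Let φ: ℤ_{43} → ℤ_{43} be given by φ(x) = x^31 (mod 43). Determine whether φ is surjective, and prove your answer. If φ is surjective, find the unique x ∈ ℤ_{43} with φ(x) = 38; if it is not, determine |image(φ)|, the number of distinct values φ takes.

Since 43 is prime, the nonzero elements of ℤ_{43} form a cyclic group of order 42.
As gcd(31, 42) = 1, raising to the 31st power is a bijection on this group: if u^31 ≡ v^31 then (uv^{−1})^31 = 1, and the only element of order dividing gcd(31, 42) = 1 is 1, so u = v.
With φ(0) = 0 this makes φ injective on all of ℤ_{43}, hence bijective (finite equal-size domain and codomain). In particular φ is surjective.
Since φ is surjective, we find the preimage of 38. The inverse of x ↦ x^31 on (ℤ_{43})^× is x ↦ x^19, because 31·19 = 589 = 14·42 + 1 ≡ 1 (mod 42) and x^{42} = 1 for x ≠ 0 (Fermat). So φ⁻¹(38) = 38^19 mod 43.
Repeated squaring mod 43: 38^1 ≡ 38, 38^2 ≡ 38² = 1444 ≡ 25, 38^4 ≡ 25² = 625 ≡ 23, 38^8 ≡ 23² = 529 ≡ 13, 38^16 ≡ 13² = 169 ≡ 40. Since 19 = 16 + 2 + 1, 38^19 ≡ 40·25·38: 40·25 = 1000 ≡ 11, then 11·38 = 418 ≡ 31. So 38^19 ≡ 31 (mod 43).
Hence φ⁻¹(38) = 31.

31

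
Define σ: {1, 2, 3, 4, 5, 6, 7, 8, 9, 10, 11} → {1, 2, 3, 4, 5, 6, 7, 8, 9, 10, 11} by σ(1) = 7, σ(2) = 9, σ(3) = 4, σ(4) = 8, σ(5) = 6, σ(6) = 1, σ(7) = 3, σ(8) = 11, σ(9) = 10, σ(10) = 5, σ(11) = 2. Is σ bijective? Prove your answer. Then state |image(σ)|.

The values 7, 9, 4, 8, 6, 1, 3, 11, 10, 5, 2 are a permutation of {1, 2, 3, 4, 5, 6, 7, 8, 9, 10, 11}: each element appears exactly once.
So σ is injective and surjective, hence bijective.
The image of σ is {1, 2, 3, 4, 5, 6, 7, 8, 9, 10, 11}, which has 11 elements.

11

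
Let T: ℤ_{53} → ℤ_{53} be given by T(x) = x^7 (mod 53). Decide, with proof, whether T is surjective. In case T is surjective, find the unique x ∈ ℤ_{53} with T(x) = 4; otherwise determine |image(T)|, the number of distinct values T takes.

Since 53 is prime, the nonzero elements of ℤ_{53} form a cyclic group of order 52.
As gcd(7, 52) = 1, raising to the 7th power is a bijection on this group: if u^7 ≡ v^7 then (uv^{−1})^7 = 1, and the only element of order dividing gcd(7, 52) = 1 is 1, so u = v.
With T(0) = 0 this makes T injective on all of ℤ_{53}, hence bijective (finite equal-size domain and codomain). In particular T is surjective.
Since T is surjective, we find the preimage of 4. The inverse of x ↦ x^7 on (ℤ_{53})^× is x ↦ x^15, because 7·15 = 105 = 2·52 + 1 ≡ 1 (mod 52) and x^{52} = 1 for x ≠ 0 (Fermat). So T⁻¹(4) = 4^15 mod 53.
Repeated squaring mod 53: 4^1 ≡ 4, 4^2 ≡ 4² = 16, 4^4 ≡ 16² = 256 ≡ 44, 4^8 ≡ 44² = 1936 ≡ 28. Since 15 = 8 + 4 + 2 + 1, 4^15 ≡ 28·44·16·4: 28·44 = 1232 ≡ 13, then 13·16 = 208 ≡ 49, then 49·4 = 196 ≡ 37. So 4^15 ≡ 37 (mod 53).
Hence T⁻¹(4) = 37.

37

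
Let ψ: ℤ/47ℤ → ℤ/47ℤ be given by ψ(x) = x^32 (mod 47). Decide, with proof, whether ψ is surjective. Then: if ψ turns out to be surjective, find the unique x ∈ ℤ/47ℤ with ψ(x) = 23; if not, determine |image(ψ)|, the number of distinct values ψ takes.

24

ψ(23): Repeated squaring mod 47: 23^1 ≡ 23, 23^2 ≡ 23² = 529 ≡ 12, 23^4 ≡ 12² = 144 ≡ 3, 23^8 ≡ 3² = 9, 23^16 ≡ 9² = 81 ≡ 34, 23^32 ≡ 34² = 1156 ≡ 28. So 23^32 ≡ 28 (mod 47).
ψ(24): Repeated squaring mod 47: 24^1 ≡ 24, 24^2 ≡ 24² = 576 ≡ 12, 24^4 ≡ 12² = 144 ≡ 3, 24^8 ≡ 3² = 9, 24^16 ≡ 9² = 81 ≡ 34, 24^32 ≡ 34² = 1156 ≡ 28. So 24^32 ≡ 28 (mod 47).
So ψ(23) = ψ(24) = 28 while 23 ≠ 24, so ψ is not injective.
A non-injective map from the 47-element set ℤ/47ℤ to itself takes at most 46 distinct values, so it cannot be surjective. Therefore ψ is not surjective.
Since ψ is not surjective, we determine |image(ψ)|. Computing x^32 mod 47 for each x (by repeated squaring, reducing mod 47 at every step), the values ψ(0), ψ(1), …, ψ(46) are: 0, 1, 42, 37, 25, 7, 3, 18, 16, 6, 12, 9, 32, 36, 4, 24, 14, 21, 17, 27, 34, 8, 2, 28, 28, 2, 8, 34, 27, 17, 21, 14, 24, 4, 36, 32, 9, 12, 6, 16, 18, 3, 7, 25, 37, 42, 1.
The distinct values are {0, 1, 2, 3, 4, 6, 7, 8, 9, 12, 14, 16, 17, 18, 21, 24, 25, 27, 28, 32, 34, 36, 37, 42}; there are 24 of them.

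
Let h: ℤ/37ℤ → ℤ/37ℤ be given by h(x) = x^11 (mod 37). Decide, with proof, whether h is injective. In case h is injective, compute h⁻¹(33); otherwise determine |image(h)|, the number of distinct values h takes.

Since 37 is prime, the nonzero elements of ℤ/37ℤ form a cyclic group of order 36.
As gcd(11, 36) = 1, raising to the 11th power is a bijection on this group: if u^11 ≡ v^11 then (uv^{−1})^11 = 1, and the only element of order dividing gcd(11, 36) = 1 is 1, so u = v.
With h(0) = 0 this makes h injective on all of ℤ/37ℤ, hence bijective (finite equal-size domain and codomain). In particular h is injective.
Since h is injective, we find the preimage of 33. The inverse of x ↦ x^11 on (ℤ/37ℤ)^× is x ↦ x^23, because 11·23 = 253 = 7·36 + 1 ≡ 1 (mod 36) and x^{36} = 1 for x ≠ 0 (Fermat). So h⁻¹(33) = 33^23 mod 37.
Repeated squaring mod 37: 33^1 ≡ 33, 33^2 ≡ 33² = 1089 ≡ 16, 33^4 ≡ 16² = 256 ≡ 34, 33^8 ≡ 34² = 1156 ≡ 9, 33^16 ≡ 9² = 81 ≡ 7. Since 23 = 16 + 4 + 2 + 1, 33^23 ≡ 7·34·16·33: 7·34 = 238 ≡ 16, then 16·16 = 256 ≡ 34, then 34·33 = 1122 ≡ 12. So 33^23 ≡ 12 (mod 37).
Hence h⁻¹(33) = 12.

12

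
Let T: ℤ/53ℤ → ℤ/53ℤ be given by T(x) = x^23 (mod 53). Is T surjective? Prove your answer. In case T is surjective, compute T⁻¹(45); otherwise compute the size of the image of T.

27

Since 53 is prime, the nonzero elements of ℤ/53ℤ form a cyclic group of order 52.
As gcd(23, 52) = 1, raising to the 23rd power is a bijection on this group: if x_1^23 ≡ x_2^23 then (x_1x_2^{−1})^23 = 1, and the only element of order dividing gcd(23, 52) = 1 is 1, so x_1 = x_2.
With T(0) = 0 this makes T injective on all of ℤ/53ℤ, hence bijective (finite equal-size domain and codomain). In particular T is surjective.
Since T is surjective, we find the preimage of 45. The inverse of x ↦ x^23 on (ℤ/53ℤ)^× is x ↦ x^43, because 23·43 = 989 = 19·52 + 1 ≡ 1 (mod 52) and x^{52} = 1 for x ≠ 0 (Fermat). So T⁻¹(45) = 45^43 mod 53.
Repeated squaring mod 53: 45^1 ≡ 45, 45^2 ≡ 45² = 2025 ≡ 11, 45^4 ≡ 11² = 121 ≡ 15, 45^8 ≡ 15² = 225 ≡ 13, 45^16 ≡ 13² = 169 ≡ 10, 45^32 ≡ 10² = 100 ≡ 47. Since 43 = 32 + 8 + 2 + 1, 45^43 ≡ 47·13·11·45: 47·13 = 611 ≡ 28, then 28·11 = 308 ≡ 43, then 43·45 = 1935 ≡ 27. So 45^43 ≡ 27 (mod 53).
Hence T⁻¹(45) = 27.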